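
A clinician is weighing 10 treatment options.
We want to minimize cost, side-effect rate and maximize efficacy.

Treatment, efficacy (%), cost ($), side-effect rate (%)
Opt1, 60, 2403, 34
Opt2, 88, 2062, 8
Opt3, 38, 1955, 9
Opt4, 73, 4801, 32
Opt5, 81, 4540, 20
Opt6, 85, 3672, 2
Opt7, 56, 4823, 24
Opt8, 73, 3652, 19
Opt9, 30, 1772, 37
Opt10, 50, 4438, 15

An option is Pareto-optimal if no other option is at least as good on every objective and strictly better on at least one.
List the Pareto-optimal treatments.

Opt1: dominated by Opt2 (efficacy 88≥60, cost 2062≤2403, side-effect rate 8≤34).
Opt2: not dominated (best efficacy).
Opt3: not dominated.
Opt4: dominated by Opt2 (efficacy 88≥73, cost 2062≤4801, side-effect rate 8≤32).
Opt5: dominated by Opt2 (efficacy 88≥81, cost 2062≤4540, side-effect rate 8≤20).
Opt6: not dominated (best side-effect rate).
Opt7: dominated by Opt2 (efficacy 88≥56, cost 2062≤4823, side-effect rate 8≤24).
Opt8: dominated by Opt2 (efficacy 88≥73, cost 2062≤3652, side-effect rate 8≤19).
Opt9: not dominated (best cost).
Opt10: dominated by Opt2 (efficacy 88≥50, cost 2062≤4438, side-effect rate 8≤15).

Opt2, Opt3, Opt6, Opt9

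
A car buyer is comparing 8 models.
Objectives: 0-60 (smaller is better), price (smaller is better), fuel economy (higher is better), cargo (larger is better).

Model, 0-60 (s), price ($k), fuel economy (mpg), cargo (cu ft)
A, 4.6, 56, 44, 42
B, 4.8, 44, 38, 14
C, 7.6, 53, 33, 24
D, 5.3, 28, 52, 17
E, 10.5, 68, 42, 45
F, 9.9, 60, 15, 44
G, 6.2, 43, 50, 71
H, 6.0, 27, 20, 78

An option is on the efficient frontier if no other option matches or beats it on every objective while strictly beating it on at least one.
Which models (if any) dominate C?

G: 0-60 6.2≤7.6, price 43≤53, fuel economy 50≥33, cargo 71≥24 — dominates C.
Others (A, B, D, E, F, H) are each worse than C on at least one objective.

G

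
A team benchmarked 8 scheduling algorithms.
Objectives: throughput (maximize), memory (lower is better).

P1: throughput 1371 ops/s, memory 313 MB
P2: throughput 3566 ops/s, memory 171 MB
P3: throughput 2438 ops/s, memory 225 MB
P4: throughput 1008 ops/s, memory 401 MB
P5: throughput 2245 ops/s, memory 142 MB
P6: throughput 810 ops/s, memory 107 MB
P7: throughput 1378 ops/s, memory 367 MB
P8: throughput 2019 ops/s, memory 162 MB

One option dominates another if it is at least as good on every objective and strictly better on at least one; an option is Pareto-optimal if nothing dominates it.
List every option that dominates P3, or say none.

P2

P2: throughput 3566≥2438, memory 171≤225 — dominates P3.
Others (P1, P4, P5, P6, P7, P8) are each worse than P3 on at least one objective.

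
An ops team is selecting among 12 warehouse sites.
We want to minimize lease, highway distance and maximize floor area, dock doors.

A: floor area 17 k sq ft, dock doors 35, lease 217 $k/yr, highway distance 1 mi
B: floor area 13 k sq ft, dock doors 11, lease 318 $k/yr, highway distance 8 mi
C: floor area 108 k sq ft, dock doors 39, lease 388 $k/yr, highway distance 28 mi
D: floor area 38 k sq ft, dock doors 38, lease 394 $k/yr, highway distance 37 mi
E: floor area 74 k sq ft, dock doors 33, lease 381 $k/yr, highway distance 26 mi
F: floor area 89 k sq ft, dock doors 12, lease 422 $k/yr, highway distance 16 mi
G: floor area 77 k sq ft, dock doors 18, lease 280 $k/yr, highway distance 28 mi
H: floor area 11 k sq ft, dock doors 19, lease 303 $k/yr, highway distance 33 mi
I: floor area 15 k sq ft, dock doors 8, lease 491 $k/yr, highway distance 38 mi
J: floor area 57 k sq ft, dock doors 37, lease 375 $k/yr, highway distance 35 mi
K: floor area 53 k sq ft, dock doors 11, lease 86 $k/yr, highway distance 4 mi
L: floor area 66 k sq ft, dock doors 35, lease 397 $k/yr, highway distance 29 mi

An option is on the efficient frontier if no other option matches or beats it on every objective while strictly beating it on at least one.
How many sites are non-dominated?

A: not dominated (best highway distance).
B: dominated by A (floor area 17≥13, dock doors 35≥11, lease 217≤318, highway distance 1≤8).
C: not dominated (best floor area).
D: dominated by C (floor area 108≥38, dock doors 39≥38, lease 388≤394, highway distance 28≤37).
E: not dominated.
F: not dominated.
G: not dominated.
H: dominated by A (floor area 17≥11, dock doors 35≥19, lease 217≤303, highway distance 1≤33).
I: dominated by A (floor area 17≥15, dock doors 35≥8, lease 217≤491, highway distance 1≤38).
J: not dominated.
K: not dominated (best lease).
L: dominated by C (floor area 108≥66, dock doors 39≥35, lease 388≤397, highway distance 28≤29).
Pareto-optimal: A, C, E, F, G, J, K → 7.

7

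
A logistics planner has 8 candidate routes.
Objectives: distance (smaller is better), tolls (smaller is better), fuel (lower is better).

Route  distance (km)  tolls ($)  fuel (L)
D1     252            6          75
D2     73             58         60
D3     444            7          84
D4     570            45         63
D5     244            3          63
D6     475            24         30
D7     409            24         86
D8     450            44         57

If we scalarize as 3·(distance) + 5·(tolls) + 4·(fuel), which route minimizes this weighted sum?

D2

D1: 3·252 + 5·6 + 4·75 = 1086
D2: 3·73 + 5·58 + 4·60 = 749
D3: 3·444 + 5·7 + 4·84 = 1703
D4: 3·570 + 5·45 + 4·63 = 2187
D5: 3·244 + 5·3 + 4·63 = 999
D6: 3·475 + 5·24 + 4·30 = 1665
D7: 3·409 + 5·24 + 4·86 = 1691
D8: 3·450 + 5·44 + 4·57 = 1798
Lowest: D2 at 749.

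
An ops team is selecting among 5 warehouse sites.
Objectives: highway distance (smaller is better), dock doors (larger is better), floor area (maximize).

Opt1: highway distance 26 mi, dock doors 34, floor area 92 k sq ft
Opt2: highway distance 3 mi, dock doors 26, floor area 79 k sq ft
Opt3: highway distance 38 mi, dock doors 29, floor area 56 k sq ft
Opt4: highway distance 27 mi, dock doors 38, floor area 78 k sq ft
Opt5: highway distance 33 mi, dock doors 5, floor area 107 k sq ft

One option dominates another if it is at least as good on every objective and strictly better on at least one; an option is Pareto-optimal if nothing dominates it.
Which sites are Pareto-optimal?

Opt1: not dominated.
Opt2: not dominated (best highway distance).
Opt3: dominated by Opt1 (highway distance 26≤38, dock doors 34≥29, floor area 92≥56).
Opt4: not dominated (best dock doors).
Opt5: not dominated (best floor area).

Opt1, Opt2, Opt4, Opt5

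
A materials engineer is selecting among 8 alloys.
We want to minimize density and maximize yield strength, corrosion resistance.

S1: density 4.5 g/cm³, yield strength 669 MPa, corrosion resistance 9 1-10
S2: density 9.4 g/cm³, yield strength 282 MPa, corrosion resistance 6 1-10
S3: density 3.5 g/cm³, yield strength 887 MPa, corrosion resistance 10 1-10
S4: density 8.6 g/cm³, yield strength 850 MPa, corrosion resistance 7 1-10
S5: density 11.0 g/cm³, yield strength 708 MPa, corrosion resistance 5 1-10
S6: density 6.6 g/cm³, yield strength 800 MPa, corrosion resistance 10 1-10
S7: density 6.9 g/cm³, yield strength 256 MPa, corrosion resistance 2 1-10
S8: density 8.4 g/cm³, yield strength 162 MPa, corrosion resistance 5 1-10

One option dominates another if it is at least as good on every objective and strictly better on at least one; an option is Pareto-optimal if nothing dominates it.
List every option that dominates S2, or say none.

S1, S3, S4, S6

S1: density 4.5≤9.4, yield strength 669≥282, corrosion resistance 9≥6 — dominates S2.
S3: density 3.5≤9.4, yield strength 887≥282, corrosion resistance 10≥6 — dominates S2.
S4: density 8.6≤9.4, yield strength 850≥282, corrosion resistance 7≥6 — dominates S2.
S6: density 6.6≤9.4, yield strength 800≥282, corrosion resistance 10≥6 — dominates S2.
Others (S5, S7, S8) are each worse than S2 on at least one objective.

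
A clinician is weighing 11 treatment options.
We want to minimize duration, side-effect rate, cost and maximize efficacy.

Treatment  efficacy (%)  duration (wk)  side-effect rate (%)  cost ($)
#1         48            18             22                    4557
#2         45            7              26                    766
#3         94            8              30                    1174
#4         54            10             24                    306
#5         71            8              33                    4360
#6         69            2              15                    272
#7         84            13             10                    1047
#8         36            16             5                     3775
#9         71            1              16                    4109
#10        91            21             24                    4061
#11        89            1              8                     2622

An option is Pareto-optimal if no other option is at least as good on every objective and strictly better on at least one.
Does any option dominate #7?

#1: worse on efficacy (48 vs 84).
#2: worse on efficacy (45 vs 84).
#3: worse on side-effect rate (30 vs 10).
#4: worse on efficacy (54 vs 84).
#5: worse on efficacy (71 vs 84).
#6: worse on efficacy (69 vs 84).
#8: worse on efficacy (36 vs 84).
#9: worse on efficacy (71 vs 84).
#10: worse on duration (21 vs 13).
#11: worse on cost (2622 vs 1047).
No option is at least as good as #7 on every objective and strictly better on one.

No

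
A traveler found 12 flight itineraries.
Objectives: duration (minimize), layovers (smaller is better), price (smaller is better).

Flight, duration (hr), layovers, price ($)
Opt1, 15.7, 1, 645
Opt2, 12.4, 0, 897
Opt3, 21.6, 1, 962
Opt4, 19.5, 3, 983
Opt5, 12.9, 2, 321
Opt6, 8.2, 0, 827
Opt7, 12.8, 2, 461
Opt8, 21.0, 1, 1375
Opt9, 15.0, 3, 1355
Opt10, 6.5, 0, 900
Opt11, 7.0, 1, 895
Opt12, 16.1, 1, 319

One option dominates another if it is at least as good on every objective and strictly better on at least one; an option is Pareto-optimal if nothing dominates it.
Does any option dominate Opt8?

Yes

Opt1 vs Opt8: duration 15.7≤21.0, layovers 1≤1, price 645≤1375 — Opt1 is at least as good on every objective and strictly better on at least one, so Opt1 dominates Opt8.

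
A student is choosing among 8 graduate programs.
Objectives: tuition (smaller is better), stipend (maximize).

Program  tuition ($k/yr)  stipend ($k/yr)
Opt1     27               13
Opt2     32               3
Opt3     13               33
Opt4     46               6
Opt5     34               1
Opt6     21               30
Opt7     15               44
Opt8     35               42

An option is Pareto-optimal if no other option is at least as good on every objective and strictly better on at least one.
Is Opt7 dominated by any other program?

No

Opt1: worse on tuition (27 vs 15).
Opt2: worse on tuition (32 vs 15).
Opt3: worse on stipend (33 vs 44).
Opt4: worse on tuition (46 vs 15).
Opt5: worse on tuition (34 vs 15).
Opt6: worse on tuition (21 vs 15).
Opt8: worse on tuition (35 vs 15).
No option is at least as good as Opt7 on every objective and strictly better on one.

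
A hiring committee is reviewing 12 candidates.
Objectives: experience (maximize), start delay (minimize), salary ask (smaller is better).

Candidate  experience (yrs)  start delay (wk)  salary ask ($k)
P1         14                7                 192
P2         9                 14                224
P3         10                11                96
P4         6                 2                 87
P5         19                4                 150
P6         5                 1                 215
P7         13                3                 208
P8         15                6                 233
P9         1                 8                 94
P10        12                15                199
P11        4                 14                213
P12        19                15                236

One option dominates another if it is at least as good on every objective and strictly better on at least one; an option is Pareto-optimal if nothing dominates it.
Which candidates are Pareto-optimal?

P3, P4, P5, P6, P7

P1: dominated by P5 (experience 19≥14, start delay 4≤7, salary ask 150≤192).
P2: dominated by P1 (experience 14≥9, start delay 7≤14, salary ask 192≤224).
P3: not dominated.
P4: not dominated (best salary ask).
P5: not dominated.
P6: not dominated (best start delay).
P7: not dominated.
P8: dominated by P5 (experience 19≥15, start delay 4≤6, salary ask 150≤233).
P9: dominated by P4 (experience 6≥1, start delay 2≤8, salary ask 87≤94).
P10: dominated by P1 (experience 14≥12, start delay 7≤15, salary ask 192≤199).
P11: dominated by P1 (experience 14≥4, start delay 7≤14, salary ask 192≤213).
P12: dominated by P5 (experience 19≥19, start delay 4≤15, salary ask 150≤236).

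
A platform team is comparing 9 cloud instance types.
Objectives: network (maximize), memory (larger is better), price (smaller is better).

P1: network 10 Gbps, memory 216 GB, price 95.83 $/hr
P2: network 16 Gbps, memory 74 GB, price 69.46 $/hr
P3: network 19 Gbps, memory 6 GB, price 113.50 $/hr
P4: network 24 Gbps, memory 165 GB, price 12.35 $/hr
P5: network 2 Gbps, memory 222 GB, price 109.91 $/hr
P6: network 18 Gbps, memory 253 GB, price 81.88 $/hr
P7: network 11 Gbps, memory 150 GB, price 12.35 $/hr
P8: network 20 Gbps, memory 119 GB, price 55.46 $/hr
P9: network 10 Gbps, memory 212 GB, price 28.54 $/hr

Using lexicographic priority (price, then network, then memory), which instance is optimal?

First minimize price: best is 12.35, kept {P4, P7}.
Then maximize network: best is 24, kept {P4}.

P4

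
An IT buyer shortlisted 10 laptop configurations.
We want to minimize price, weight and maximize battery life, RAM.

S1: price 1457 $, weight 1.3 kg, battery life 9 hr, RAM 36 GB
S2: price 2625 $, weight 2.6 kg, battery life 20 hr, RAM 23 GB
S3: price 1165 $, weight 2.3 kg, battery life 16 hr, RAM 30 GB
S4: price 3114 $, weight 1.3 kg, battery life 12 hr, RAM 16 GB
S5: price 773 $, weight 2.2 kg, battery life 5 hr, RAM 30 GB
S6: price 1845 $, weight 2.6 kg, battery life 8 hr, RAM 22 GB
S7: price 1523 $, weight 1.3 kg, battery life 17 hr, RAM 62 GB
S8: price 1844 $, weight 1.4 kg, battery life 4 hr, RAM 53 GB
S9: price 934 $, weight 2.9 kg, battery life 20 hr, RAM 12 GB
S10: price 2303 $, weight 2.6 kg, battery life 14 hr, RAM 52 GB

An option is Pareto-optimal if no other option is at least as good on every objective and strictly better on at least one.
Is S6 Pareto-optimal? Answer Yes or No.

No

S1 vs S6: price 1457≤1845, weight 1.3≤2.6, battery life 9≥8, RAM 36≥22 — S1 is at least as good on every objective and strictly better on at least one, so S1 dominates S6.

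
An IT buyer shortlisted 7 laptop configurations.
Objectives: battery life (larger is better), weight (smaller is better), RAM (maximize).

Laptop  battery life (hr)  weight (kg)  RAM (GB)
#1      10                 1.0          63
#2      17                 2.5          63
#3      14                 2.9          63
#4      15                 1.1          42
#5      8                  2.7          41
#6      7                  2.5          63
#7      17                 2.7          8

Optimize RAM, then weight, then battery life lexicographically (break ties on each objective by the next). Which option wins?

#1

First maximize RAM: best is 63, kept {#1, #2, #3, #6}.
Then minimize weight: best is 1.0, kept {#1}.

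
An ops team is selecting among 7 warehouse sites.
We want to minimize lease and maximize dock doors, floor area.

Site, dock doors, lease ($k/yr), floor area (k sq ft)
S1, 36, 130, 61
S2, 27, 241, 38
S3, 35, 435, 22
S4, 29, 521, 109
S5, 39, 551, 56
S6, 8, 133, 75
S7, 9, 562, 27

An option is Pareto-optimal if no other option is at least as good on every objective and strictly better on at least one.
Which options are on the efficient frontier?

S1: not dominated (best lease).
S2: dominated by S1 (dock doors 36≥27, lease 130≤241, floor area 61≥38).
S3: dominated by S1 (dock doors 36≥35, lease 130≤435, floor area 61≥22).
S4: not dominated (best floor area).
S5: not dominated (best dock doors).
S6: not dominated.
S7: dominated by S1 (dock doors 36≥9, lease 130≤562, floor area 61≥27).

S1, S4, S5, S6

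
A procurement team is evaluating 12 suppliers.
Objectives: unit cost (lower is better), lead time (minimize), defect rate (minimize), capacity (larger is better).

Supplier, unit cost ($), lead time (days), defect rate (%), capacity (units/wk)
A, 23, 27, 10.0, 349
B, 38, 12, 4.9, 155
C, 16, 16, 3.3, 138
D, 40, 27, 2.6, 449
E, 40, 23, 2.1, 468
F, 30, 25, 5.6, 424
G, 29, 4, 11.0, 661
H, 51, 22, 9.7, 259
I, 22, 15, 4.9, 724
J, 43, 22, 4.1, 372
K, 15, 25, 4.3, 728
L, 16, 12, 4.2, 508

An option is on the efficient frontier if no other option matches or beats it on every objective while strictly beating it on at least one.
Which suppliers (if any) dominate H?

I, J, L

I: unit cost 22≤51, lead time 15≤22, defect rate 4.9≤9.7, capacity 724≥259 — dominates H.
J: unit cost 43≤51, lead time 22≤22, defect rate 4.1≤9.7, capacity 372≥259 — dominates H.
L: unit cost 16≤51, lead time 12≤22, defect rate 4.2≤9.7, capacity 508≥259 — dominates H.
Others (A, B, C, D, E, F, G, K) are each worse than H on at least one objective.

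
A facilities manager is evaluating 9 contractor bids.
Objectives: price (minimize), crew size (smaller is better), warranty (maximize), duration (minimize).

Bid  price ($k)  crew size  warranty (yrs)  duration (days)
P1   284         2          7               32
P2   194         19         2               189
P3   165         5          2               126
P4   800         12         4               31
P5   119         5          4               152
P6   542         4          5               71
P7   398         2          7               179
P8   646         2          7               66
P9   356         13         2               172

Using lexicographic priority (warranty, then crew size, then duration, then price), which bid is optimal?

First maximize warranty: best is 7, kept {P1, P7, P8}.
Then minimize crew size: best is 2, kept {P1, P7, P8}.
Then minimize duration: best is 32, kept {P1}.

P1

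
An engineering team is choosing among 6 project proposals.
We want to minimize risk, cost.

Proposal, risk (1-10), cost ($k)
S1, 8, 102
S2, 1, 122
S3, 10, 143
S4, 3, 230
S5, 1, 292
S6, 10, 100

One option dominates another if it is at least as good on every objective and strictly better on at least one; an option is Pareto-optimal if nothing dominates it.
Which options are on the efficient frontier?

S1, S2, S6

S1: not dominated.
S2: not dominated.
S3: dominated by S1 (risk 8≤10, cost 102≤143).
S4: dominated by S2 (risk 1≤3, cost 122≤230).
S5: dominated by S2 (risk 1≤1, cost 122≤292).
S6: not dominated (best cost).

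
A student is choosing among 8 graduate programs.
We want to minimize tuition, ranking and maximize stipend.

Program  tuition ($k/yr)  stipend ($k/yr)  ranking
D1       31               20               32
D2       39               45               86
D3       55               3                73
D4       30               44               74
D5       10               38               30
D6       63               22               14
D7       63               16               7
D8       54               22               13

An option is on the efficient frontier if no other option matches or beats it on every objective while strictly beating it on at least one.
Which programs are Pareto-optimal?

D2, D4, D5, D7, D8

D1: dominated by D5 (tuition 10≤31, stipend 38≥20, ranking 30≤32).
D2: not dominated (best stipend).
D3: dominated by D1 (tuition 31≤55, stipend 20≥3, ranking 32≤73).
D4: not dominated.
D5: not dominated (best tuition).
D6: dominated by D8 (tuition 54≤63, stipend 22≥22, ranking 13≤14).
D7: not dominated (best ranking).
D8: not dominated.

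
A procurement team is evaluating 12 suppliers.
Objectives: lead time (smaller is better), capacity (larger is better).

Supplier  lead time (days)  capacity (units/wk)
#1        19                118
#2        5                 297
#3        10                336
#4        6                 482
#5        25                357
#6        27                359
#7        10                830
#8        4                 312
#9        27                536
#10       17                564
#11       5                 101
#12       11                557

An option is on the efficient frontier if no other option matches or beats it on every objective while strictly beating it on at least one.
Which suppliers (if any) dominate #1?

#2: lead time 5≤19, capacity 297≥118 — dominates #1.
#3: lead time 10≤19, capacity 336≥118 — dominates #1.
#4: lead time 6≤19, capacity 482≥118 — dominates #1.
#7: lead time 10≤19, capacity 830≥118 — dominates #1.
#8: lead time 4≤19, capacity 312≥118 — dominates #1.
#10: lead time 17≤19, capacity 564≥118 — dominates #1.
#12: lead time 11≤19, capacity 557≥118 — dominates #1.
Others (#5, #6, #9, #11) are each worse than #1 on at least one objective.

#2, #3, #4, #7, #8, #10, #12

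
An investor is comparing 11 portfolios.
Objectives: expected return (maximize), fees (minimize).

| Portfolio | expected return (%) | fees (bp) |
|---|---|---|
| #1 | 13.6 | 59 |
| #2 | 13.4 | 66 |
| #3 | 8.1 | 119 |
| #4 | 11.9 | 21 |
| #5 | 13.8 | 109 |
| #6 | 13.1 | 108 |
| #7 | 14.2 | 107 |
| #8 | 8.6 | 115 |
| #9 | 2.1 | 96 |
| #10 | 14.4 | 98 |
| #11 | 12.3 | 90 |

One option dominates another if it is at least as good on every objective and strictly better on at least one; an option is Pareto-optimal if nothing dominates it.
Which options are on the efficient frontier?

#1: not dominated.
#2: dominated by #1 (expected return 13.6≥13.4, fees 59≤66).
#3: dominated by #1 (expected return 13.6≥8.1, fees 59≤119).
#4: not dominated (best fees).
#5: dominated by #7 (expected return 14.2≥13.8, fees 107≤109).
#6: dominated by #1 (expected return 13.6≥13.1, fees 59≤108).
#7: dominated by #10 (expected return 14.4≥14.2, fees 98≤107).
#8: dominated by #1 (expected return 13.6≥8.6, fees 59≤115).
#9: dominated by #1 (expected return 13.6≥2.1, fees 59≤96).
#10: not dominated (best expected return).
#11: dominated by #1 (expected return 13.6≥12.3, fees 59≤90).

#1, #4, #10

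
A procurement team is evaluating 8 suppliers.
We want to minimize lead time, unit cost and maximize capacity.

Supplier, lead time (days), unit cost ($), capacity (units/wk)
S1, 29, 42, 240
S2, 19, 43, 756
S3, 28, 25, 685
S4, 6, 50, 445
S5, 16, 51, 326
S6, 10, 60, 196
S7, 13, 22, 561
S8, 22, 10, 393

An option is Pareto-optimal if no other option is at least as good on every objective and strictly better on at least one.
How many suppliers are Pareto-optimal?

S1: dominated by S3 (lead time 28≤29, unit cost 25≤42, capacity 685≥240).
S2: not dominated (best capacity).
S3: not dominated.
S4: not dominated (best lead time).
S5: dominated by S4 (lead time 6≤16, unit cost 50≤51, capacity 445≥326).
S6: dominated by S4 (lead time 6≤10, unit cost 50≤60, capacity 445≥196).
S7: not dominated.
S8: not dominated (best unit cost).
Pareto-optimal: S2, S3, S4, S7, S8 → 5.

5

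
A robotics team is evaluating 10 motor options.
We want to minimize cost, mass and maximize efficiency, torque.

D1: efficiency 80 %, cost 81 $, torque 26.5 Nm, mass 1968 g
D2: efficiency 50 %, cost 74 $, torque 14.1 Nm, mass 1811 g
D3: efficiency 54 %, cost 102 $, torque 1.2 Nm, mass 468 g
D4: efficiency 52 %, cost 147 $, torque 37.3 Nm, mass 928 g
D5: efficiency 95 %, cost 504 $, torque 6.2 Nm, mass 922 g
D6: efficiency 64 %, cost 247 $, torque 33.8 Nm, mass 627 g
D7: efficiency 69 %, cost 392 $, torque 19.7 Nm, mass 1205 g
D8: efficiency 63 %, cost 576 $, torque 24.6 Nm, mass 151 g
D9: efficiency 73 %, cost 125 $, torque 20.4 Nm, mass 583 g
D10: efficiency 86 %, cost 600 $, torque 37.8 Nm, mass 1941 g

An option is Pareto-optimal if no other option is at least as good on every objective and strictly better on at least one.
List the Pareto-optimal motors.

D1, D2, D3, D4, D5, D6, D8, D9, D10

D1: not dominated.
D2: not dominated (best cost).
D3: not dominated.
D4: not dominated.
D5: not dominated (best efficiency).
D6: not dominated.
D7: dominated by D9 (efficiency 73≥69, cost 125≤392, torque 20.4≥19.7, mass 583≤1205).
D8: not dominated (best mass).
D9: not dominated.
D10: not dominated (best torque).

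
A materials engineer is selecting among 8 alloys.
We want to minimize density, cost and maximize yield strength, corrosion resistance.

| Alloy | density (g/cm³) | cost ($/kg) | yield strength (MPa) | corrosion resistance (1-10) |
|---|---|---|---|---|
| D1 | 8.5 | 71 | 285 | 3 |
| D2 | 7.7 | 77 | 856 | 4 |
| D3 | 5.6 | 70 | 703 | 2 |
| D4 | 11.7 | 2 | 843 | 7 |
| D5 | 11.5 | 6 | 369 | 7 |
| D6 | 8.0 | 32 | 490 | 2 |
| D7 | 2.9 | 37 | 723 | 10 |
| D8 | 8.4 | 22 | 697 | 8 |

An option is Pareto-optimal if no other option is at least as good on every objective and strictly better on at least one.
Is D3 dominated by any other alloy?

D7 vs D3: density 2.9≤5.6, cost 37≤70, yield strength 723≥703, corrosion resistance 10≥2 — D7 is at least as good on every objective and strictly better on at least one, so D7 dominates D3.

Yes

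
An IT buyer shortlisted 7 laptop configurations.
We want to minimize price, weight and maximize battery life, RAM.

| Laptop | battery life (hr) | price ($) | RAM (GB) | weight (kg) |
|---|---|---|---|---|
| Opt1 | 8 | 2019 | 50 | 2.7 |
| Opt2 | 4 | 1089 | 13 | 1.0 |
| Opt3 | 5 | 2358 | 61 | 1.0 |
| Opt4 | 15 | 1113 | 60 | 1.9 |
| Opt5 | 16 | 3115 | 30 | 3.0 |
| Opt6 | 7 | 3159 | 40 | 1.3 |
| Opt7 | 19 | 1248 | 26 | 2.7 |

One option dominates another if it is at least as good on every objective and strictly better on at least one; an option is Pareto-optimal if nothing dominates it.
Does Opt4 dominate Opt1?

Yes

Opt4 vs Opt1: battery life 15≥8, price 1113≤2019, RAM 60≥50, weight 1.9≤2.7 — Opt4 is at least as good on every objective with at least one strict improvement.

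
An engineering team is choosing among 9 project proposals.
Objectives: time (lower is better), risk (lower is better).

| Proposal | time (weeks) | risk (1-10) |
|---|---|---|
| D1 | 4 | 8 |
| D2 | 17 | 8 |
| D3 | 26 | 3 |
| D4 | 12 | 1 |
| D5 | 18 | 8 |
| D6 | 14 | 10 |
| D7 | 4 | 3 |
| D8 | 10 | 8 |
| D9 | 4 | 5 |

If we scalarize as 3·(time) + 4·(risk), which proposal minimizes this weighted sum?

D1: 3·4 + 4·8 = 44
D2: 3·17 + 4·8 = 83
D3: 3·26 + 4·3 = 90
D4: 3·12 + 4·1 = 40
D5: 3·18 + 4·8 = 86
D6: 3·14 + 4·10 = 82
D7: 3·4 + 4·3 = 24
D8: 3·10 + 4·8 = 62
D9: 3·4 + 4·5 = 32
Lowest: D7 at 24.

D7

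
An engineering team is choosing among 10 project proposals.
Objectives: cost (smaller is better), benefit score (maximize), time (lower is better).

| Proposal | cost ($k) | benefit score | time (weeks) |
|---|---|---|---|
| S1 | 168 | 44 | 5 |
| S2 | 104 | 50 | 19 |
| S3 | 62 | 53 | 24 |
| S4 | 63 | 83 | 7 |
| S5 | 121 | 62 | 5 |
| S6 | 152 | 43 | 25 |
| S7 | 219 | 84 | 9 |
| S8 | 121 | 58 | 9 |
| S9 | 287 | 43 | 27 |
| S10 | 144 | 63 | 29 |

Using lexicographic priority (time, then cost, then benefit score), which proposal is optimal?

First minimize time: best is 5, kept {S1, S5}.
Then minimize cost: best is 121, kept {S5}.

S5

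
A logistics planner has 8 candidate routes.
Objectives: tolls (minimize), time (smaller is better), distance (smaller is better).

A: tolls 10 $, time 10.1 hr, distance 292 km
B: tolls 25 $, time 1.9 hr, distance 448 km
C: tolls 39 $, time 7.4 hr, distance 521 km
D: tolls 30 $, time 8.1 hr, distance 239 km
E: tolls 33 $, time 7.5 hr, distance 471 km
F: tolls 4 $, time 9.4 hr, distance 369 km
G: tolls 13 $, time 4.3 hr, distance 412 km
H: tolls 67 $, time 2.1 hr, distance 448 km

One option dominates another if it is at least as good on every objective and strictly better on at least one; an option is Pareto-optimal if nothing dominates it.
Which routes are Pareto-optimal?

A: not dominated.
B: not dominated (best time).
C: dominated by B (tolls 25≤39, time 1.9≤7.4, distance 448≤521).
D: not dominated (best distance).
E: dominated by B (tolls 25≤33, time 1.9≤7.5, distance 448≤471).
F: not dominated (best tolls).
G: not dominated.
H: dominated by B (tolls 25≤67, time 1.9≤2.1, distance 448≤448).

A, B, D, F, G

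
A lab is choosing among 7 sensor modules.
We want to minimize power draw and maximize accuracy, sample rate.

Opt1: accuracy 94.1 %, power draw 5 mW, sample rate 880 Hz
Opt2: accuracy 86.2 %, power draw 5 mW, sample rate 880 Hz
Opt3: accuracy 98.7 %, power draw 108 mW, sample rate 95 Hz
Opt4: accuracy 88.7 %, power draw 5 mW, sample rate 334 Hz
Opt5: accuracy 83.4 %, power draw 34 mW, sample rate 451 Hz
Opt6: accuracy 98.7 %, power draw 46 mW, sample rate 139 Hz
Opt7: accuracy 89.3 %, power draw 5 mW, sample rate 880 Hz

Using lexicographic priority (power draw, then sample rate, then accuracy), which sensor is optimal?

First minimize power draw: best is 5, kept {Opt1, Opt2, Opt4, Opt7}.
Then maximize sample rate: best is 880, kept {Opt1, Opt2, Opt7}.
Then maximize accuracy: best is 94.1, kept {Opt1}.

Opt1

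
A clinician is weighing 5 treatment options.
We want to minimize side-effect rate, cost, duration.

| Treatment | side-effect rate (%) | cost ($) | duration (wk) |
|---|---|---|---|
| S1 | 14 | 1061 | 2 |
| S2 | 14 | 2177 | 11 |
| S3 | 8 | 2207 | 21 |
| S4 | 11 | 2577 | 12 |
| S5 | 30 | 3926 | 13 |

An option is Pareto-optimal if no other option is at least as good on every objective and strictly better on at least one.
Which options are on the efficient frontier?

S1, S3, S4

S1: not dominated (best cost).
S2: dominated by S1 (side-effect rate 14≤14, cost 1061≤2177, duration 2≤11).
S3: not dominated (best side-effect rate).
S4: not dominated.
S5: dominated by S1 (side-effect rate 14≤30, cost 1061≤3926, duration 2≤13).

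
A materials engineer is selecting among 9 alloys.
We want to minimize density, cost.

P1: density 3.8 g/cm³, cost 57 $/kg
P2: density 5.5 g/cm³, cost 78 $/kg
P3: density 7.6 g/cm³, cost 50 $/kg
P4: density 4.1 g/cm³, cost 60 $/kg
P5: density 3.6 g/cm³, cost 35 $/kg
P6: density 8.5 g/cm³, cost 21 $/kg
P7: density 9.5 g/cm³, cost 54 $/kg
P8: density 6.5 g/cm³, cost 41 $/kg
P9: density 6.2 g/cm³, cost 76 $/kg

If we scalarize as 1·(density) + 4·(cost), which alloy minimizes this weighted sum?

P6

P1: 1·3.8 + 4·57 = 231.8
P2: 1·5.5 + 4·78 = 317.5
P3: 1·7.6 + 4·50 = 207.6
P4: 1·4.1 + 4·60 = 244.1
P5: 1·3.6 + 4·35 = 143.6
P6: 1·8.5 + 4·21 = 92.5
P7: 1·9.5 + 4·54 = 225.5
P8: 1·6.5 + 4·41 = 170.5
P9: 1·6.2 + 4·76 = 310.2
Lowest: P6 at 92.5.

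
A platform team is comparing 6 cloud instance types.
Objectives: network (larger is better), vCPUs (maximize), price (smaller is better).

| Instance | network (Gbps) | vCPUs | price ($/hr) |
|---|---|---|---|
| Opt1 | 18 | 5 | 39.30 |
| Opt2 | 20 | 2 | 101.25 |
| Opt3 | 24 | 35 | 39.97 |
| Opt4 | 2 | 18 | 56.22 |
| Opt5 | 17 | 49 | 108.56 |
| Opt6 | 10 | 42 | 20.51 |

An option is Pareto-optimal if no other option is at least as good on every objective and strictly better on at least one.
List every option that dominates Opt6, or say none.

none

Opt1: worse on vCPUs (5 vs 42).
Opt2: worse on vCPUs (2 vs 42).
Opt3: worse on vCPUs (35 vs 42).
Opt4: worse on network (2 vs 10).
Opt5: worse on price (108.56 vs 20.51).
No option dominates Opt6.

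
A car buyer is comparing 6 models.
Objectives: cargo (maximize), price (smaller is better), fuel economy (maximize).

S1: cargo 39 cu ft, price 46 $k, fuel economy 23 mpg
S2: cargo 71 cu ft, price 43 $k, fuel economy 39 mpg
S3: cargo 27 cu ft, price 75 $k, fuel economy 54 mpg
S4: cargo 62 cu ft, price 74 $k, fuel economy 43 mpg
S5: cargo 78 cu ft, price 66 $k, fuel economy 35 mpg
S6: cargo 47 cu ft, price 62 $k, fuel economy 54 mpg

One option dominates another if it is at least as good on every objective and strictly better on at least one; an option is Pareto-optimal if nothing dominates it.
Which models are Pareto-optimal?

S1: dominated by S2 (cargo 71≥39, price 43≤46, fuel economy 39≥23).
S2: not dominated (best price).
S3: dominated by S6 (cargo 47≥27, price 62≤75, fuel economy 54≥54).
S4: not dominated.
S5: not dominated (best cargo).
S6: not dominated.

S2, S4, S5, S6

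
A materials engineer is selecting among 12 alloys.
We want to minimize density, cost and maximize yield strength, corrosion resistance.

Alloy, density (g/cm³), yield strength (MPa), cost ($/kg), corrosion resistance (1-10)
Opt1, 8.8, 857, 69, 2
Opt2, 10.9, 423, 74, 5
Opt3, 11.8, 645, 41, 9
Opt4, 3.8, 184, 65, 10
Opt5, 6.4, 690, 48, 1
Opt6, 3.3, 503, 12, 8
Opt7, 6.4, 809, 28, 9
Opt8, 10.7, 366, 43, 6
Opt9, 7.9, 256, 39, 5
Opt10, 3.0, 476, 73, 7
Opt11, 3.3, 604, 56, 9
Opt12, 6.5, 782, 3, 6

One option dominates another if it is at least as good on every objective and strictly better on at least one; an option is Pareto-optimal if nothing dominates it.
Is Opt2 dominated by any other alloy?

Opt6 vs Opt2: density 3.3≤10.9, yield strength 503≥423, cost 12≤74, corrosion resistance 8≥5 — Opt6 is at least as good on every objective and strictly better on at least one, so Opt6 dominates Opt2.

Yes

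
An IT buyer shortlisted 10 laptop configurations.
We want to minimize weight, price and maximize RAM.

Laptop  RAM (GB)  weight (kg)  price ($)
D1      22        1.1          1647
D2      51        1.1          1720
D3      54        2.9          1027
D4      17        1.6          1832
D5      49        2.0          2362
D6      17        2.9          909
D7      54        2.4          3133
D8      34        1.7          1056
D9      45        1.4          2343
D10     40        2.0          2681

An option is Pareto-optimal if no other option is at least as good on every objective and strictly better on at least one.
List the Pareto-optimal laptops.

D1: not dominated.
D2: not dominated.
D3: not dominated.
D4: dominated by D1 (RAM 22≥17, weight 1.1≤1.6, price 1647≤1832).
D5: dominated by D2 (RAM 51≥49, weight 1.1≤2.0, price 1720≤2362).
D6: not dominated (best price).
D7: not dominated.
D8: not dominated.
D9: dominated by D2 (RAM 51≥45, weight 1.1≤1.4, price 1720≤2343).
D10: dominated by D2 (RAM 51≥40, weight 1.1≤2.0, price 1720≤2681).

D1, D2, D3, D6, D7, D8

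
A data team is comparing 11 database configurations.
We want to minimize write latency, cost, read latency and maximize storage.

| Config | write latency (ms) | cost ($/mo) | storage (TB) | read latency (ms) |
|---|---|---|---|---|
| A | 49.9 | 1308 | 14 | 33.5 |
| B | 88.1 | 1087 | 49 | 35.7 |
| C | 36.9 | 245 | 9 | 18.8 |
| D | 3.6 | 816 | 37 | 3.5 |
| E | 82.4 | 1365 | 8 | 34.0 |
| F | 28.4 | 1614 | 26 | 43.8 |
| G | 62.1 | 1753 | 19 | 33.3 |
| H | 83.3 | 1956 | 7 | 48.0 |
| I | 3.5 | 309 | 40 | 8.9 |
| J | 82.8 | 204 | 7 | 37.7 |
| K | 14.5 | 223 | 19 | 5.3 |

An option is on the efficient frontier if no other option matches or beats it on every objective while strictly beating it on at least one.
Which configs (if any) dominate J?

A: worse on cost (1308 vs 204).
B: worse on write latency (88.1 vs 82.8).
C: worse on cost (245 vs 204).
D: worse on cost (816 vs 204).
E: worse on cost (1365 vs 204).
F: worse on cost (1614 vs 204).
G: worse on cost (1753 vs 204).
H: worse on write latency (83.3 vs 82.8).
I: worse on cost (309 vs 204).
K: worse on cost (223 vs 204).
No option dominates J.

none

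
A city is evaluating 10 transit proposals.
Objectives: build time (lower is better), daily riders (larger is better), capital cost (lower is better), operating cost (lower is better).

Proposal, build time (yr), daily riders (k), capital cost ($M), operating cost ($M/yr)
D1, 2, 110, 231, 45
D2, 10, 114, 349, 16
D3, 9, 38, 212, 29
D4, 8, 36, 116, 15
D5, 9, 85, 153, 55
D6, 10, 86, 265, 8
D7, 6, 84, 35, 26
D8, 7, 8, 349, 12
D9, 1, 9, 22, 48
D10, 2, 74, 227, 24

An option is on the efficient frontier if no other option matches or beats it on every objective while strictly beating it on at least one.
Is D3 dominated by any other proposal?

Yes

D7 vs D3: build time 6≤9, daily riders 84≥38, capital cost 35≤212, operating cost 26≤29 — D7 is at least as good on every objective and strictly better on at least one, so D7 dominates D3.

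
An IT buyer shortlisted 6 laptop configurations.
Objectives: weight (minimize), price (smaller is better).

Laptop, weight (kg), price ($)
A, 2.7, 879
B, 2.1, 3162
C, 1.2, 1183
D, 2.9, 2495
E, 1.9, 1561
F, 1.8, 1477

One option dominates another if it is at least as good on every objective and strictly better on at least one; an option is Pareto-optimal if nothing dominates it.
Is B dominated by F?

Yes

F vs B: weight 1.8≤2.1, price 1477≤3162 — F is at least as good on every objective with at least one strict improvement.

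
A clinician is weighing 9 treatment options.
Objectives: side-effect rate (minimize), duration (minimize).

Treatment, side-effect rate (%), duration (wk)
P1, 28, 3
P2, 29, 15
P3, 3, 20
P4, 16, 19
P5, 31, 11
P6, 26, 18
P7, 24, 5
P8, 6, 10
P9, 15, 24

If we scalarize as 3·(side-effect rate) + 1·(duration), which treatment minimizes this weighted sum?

P8

P1: 3·28 + 1·3 = 87
P2: 3·29 + 1·15 = 102
P3: 3·3 + 1·20 = 29
P4: 3·16 + 1·19 = 67
P5: 3·31 + 1·11 = 104
P6: 3·26 + 1·18 = 96
P7: 3·24 + 1·5 = 77
P8: 3·6 + 1·10 = 28
P9: 3·15 + 1·24 = 69
Lowest: P8 at 28.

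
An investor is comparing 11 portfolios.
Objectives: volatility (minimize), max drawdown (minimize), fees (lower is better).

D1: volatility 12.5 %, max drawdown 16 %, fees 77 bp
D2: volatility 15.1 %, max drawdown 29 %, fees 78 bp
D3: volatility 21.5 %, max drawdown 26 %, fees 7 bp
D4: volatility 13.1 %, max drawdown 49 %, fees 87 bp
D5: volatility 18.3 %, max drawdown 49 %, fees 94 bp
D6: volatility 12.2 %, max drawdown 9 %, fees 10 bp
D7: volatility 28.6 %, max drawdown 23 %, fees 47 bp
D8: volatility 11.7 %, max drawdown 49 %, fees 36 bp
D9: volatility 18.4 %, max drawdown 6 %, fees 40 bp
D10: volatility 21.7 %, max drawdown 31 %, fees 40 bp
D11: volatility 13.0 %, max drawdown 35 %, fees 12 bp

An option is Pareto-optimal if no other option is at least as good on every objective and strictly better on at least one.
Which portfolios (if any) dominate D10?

D3, D6, D9

D3: volatility 21.5≤21.7, max drawdown 26≤31, fees 7≤40 — dominates D10.
D6: volatility 12.2≤21.7, max drawdown 9≤31, fees 10≤40 — dominates D10.
D9: volatility 18.4≤21.7, max drawdown 6≤31, fees 40≤40 — dominates D10.
Others (D1, D2, D4, D5, D7, D8, D11) are each worse than D10 on at least one objective.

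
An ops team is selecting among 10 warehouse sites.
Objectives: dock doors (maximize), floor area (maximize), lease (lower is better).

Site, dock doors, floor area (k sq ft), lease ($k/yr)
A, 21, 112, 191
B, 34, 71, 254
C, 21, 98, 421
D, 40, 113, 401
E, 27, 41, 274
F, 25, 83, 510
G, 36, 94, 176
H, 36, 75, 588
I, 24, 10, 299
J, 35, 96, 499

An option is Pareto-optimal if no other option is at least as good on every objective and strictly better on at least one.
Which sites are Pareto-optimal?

A, D, G

A: not dominated.
B: dominated by G (dock doors 36≥34, floor area 94≥71, lease 176≤254).
C: dominated by A (dock doors 21≥21, floor area 112≥98, lease 191≤421).
D: not dominated (best dock doors).
E: dominated by B (dock doors 34≥27, floor area 71≥41, lease 254≤274).
F: dominated by D (dock doors 40≥25, floor area 113≥83, lease 401≤510).
G: not dominated (best lease).
H: dominated by D (dock doors 40≥36, floor area 113≥75, lease 401≤588).
I: dominated by B (dock doors 34≥24, floor area 71≥10, lease 254≤299).
J: dominated by D (dock doors 40≥35, floor area 113≥96, lease 401≤499).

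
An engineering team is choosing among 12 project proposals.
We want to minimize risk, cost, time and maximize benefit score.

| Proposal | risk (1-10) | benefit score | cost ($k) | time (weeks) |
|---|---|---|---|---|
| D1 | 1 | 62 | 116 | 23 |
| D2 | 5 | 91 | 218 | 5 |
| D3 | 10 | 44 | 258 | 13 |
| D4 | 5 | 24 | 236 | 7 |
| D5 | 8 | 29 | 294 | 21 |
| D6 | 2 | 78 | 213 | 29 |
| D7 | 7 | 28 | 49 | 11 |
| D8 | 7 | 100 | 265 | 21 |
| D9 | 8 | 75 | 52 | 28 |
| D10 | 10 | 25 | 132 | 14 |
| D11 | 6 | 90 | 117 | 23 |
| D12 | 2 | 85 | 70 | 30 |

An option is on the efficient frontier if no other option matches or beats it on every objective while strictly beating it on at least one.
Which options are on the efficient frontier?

D1: not dominated (best risk).
D2: not dominated (best time).
D3: dominated by D2 (risk 5≤10, benefit score 91≥44, cost 218≤258, time 5≤13).
D4: dominated by D2 (risk 5≤5, benefit score 91≥24, cost 218≤236, time 5≤7).
D5: dominated by D2 (risk 5≤8, benefit score 91≥29, cost 218≤294, time 5≤21).
D6: not dominated.
D7: not dominated (best cost).
D8: not dominated (best benefit score).
D9: not dominated.
D10: dominated by D7 (risk 7≤10, benefit score 28≥25, cost 49≤132, time 11≤14).
D11: not dominated.
D12: not dominated.

D1, D2, D6, D7, D8, D9, D11, D12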